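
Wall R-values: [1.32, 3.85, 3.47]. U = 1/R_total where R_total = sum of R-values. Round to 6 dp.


R_total = 1.32 + 3.85 + 3.47 = 8.64
U = 1/8.64 = 0.115741

0.115741


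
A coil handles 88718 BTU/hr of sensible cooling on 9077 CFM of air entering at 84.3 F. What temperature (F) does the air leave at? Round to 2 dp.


dT = 88718/(1.08*9077) = 9.0499
T_leave = 84.3 - 9.0499 = 75.25 F

75.25 F


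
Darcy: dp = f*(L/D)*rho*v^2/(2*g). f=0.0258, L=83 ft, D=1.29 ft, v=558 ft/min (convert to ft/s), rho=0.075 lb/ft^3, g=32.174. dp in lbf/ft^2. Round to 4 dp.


v_fps = 558/60 = 9.3 ft/s
dp = 0.0258*(83/1.29)*0.075*9.3^2/(2*32.174) = 0.1673 lbf/ft^2

0.1673 lbf/ft^2


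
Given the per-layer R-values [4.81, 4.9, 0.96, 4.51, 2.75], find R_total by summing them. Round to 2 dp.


R_total = 4.81 + 4.9 + 0.96 + 4.51 + 2.75 = 17.93

17.93


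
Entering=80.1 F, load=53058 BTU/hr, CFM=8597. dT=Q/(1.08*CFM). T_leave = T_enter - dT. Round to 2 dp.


dT = 53058/(1.08*8597) = 5.7145
T_leave = 80.1 - 5.7145 = 74.39 F

74.39 F


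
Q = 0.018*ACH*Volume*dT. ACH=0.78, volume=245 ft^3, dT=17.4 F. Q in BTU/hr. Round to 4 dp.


Q = 0.018 * 0.78 * 245 * 17.4 = 59.8525 BTU/hr

59.8525 BTU/hr


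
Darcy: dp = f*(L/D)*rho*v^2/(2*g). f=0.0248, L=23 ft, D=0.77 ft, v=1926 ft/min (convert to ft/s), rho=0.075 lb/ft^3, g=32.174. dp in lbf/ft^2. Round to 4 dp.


v_fps = 1926/60 = 32.1 ft/s
dp = 0.0248*(23/0.77)*0.075*32.1^2/(2*32.174) = 0.8897 lbf/ft^2

0.8897 lbf/ft^2


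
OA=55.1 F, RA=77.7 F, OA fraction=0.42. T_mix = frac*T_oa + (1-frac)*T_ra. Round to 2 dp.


T_mix = 0.42*55.1 + 0.58*77.7 = 68.21 F

68.21 F


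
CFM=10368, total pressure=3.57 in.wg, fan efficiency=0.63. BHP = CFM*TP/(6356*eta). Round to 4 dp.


BHP = 10368 * 3.57 / (6356 * 0.63) = 9.2435 hp

9.2435 hp


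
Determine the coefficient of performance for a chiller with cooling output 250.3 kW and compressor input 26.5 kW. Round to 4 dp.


COP = 250.3 / 26.5 = 9.4453

9.4453


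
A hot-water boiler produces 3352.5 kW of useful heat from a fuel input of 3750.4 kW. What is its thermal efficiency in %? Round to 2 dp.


eta = (3352.5/3750.4)*100 = 89.39 %

89.39 %


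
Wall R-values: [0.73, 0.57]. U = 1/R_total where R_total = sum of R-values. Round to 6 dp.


R_total = 0.73 + 0.57 = 1.30
U = 1/1.30 = 0.769231

0.769231


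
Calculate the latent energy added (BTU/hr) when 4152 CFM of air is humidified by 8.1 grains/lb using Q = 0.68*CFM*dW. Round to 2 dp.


Q = 0.68 * 4152 * 8.1 = 22869.22 BTU/hr

22869.22 BTU/hr


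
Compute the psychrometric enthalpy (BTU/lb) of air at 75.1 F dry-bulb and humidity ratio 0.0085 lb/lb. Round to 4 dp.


h = 0.24*75.1 + 0.0085*(1061+0.444*75.1) = 27.3259 BTU/lb

27.3259 BTU/lb


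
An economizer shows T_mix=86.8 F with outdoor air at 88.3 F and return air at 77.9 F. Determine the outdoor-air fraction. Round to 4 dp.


frac = (86.8 - 77.9) / (88.3 - 77.9) = 0.8558

0.8558


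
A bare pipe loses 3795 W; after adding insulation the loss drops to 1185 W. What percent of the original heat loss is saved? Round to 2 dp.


Savings = ((3795-1185)/3795)*100 = 68.77 %

68.77 %


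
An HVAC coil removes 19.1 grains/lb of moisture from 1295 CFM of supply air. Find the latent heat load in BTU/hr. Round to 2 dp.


Q = 0.68 * 1295 * 19.1 = 16819.46 BTU/hr

16819.46 BTU/hr


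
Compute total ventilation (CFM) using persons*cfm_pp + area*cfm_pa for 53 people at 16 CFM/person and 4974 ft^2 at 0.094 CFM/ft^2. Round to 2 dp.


Total = 53*16 + 4974*0.094 = 1315.56 CFM

1315.56 CFM


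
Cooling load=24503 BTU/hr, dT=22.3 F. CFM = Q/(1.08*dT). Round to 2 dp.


CFM = 24503 / (1.08 * 22.3) = 1017.40

1017.40 CFM


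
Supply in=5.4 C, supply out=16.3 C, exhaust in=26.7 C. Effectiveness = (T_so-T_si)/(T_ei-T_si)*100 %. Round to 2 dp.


eff = (16.3-5.4)/(26.7-5.4)*100 = 51.17 %

51.17 %


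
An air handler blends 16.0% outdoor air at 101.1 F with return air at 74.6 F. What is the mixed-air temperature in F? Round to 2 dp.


T_mix = 74.6 + (16.0/100)*(101.1-74.6) = 78.84 F

78.84 F


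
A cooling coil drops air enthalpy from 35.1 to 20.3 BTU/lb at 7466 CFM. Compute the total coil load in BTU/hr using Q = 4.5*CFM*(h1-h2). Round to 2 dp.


Q = 4.5 * 7466 * (35.1 - 20.3) = 497235.60 BTU/hr

497235.60 BTU/hr


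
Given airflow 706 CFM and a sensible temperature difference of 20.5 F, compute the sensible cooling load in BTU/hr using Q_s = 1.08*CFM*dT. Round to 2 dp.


Q = 1.08 * 706 * 20.5 = 15630.84 BTU/hr

15630.84 BTU/hr


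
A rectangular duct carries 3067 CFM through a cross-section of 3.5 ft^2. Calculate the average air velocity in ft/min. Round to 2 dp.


V = 3067 / 3.5 = 876.29 ft/min

876.29 ft/min


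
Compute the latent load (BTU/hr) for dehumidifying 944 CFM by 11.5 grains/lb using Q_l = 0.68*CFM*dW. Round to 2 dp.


Q = 0.68 * 944 * 11.5 = 7382.08 BTU/hr

7382.08 BTU/hr


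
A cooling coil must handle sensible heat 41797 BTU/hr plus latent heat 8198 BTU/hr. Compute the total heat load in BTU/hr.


Qt = 41797 + 8198 = 49995 BTU/hr

49995 BTU/hr


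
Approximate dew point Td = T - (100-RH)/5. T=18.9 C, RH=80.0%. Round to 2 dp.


Td = 18.9 - (100-80.0)/5 = 14.90 C

14.90 C


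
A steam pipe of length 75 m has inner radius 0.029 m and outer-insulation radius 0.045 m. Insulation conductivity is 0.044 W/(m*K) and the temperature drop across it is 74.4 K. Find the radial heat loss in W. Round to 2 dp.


Q = 2*pi*0.044*75*74.4/ln(0.045/0.029) = 3511.07 W

3511.07 W


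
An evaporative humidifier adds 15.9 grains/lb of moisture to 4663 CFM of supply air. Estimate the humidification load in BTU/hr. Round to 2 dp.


Q = 0.68 * 4663 * 15.9 = 50416.36 BTU/hr

50416.36 BTU/hr


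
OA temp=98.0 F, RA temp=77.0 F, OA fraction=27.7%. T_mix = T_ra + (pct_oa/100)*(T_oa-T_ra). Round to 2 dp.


T_mix = 77.0 + (27.7/100)*(98.0-77.0) = 82.82 F

82.82 F


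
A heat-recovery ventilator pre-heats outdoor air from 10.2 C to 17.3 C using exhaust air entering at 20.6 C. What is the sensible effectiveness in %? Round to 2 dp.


eff = (17.3-10.2)/(20.6-10.2)*100 = 68.27 %

68.27 %


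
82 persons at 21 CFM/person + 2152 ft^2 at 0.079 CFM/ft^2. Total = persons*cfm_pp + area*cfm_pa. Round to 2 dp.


Total = 82*21 + 2152*0.079 = 1892.01 CFM

1892.01 CFM


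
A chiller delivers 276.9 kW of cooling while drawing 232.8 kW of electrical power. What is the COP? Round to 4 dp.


COP = 276.9 / 232.8 = 1.1894

1.1894


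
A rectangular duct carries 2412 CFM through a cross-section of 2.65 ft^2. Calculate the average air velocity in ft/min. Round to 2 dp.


V = 2412 / 2.65 = 910.19 ft/min

910.19 ft/min


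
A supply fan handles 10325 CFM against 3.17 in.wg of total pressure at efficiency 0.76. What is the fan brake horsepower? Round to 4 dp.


BHP = 10325 * 3.17 / (6356 * 0.76) = 6.7757 hp

6.7757 hp


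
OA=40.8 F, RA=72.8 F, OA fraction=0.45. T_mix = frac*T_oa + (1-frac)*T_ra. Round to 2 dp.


T_mix = 0.45*40.8 + 0.55*72.8 = 58.40 F

58.40 F


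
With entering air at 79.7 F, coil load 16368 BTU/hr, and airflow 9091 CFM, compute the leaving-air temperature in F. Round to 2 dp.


dT = 16368/(1.08*9091) = 1.6671
T_leave = 79.7 - 1.6671 = 78.03 F

78.03 F


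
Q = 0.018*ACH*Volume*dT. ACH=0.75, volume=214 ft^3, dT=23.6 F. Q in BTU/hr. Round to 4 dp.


Q = 0.018 * 0.75 * 214 * 23.6 = 68.1804 BTU/hr

68.1804 BTU/hr


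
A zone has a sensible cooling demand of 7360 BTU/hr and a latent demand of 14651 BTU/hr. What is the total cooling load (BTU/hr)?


Qt = 7360 + 14651 = 22011 BTU/hr

22011 BTU/hr


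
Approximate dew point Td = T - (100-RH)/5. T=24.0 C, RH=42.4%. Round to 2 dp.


Td = 24.0 - (100-42.4)/5 = 12.48 C

12.48 C


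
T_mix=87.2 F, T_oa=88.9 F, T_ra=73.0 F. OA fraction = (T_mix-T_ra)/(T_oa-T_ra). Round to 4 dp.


frac = (87.2 - 73.0) / (88.9 - 73.0) = 0.8931

0.8931


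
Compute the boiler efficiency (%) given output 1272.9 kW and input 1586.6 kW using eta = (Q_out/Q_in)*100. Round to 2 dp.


eta = (1272.9/1586.6)*100 = 80.23 %

80.23 %


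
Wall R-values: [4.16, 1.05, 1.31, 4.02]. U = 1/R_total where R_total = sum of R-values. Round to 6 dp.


R_total = 4.16 + 1.05 + 1.31 + 4.02 = 10.54
U = 1/10.54 = 0.094877

0.094877


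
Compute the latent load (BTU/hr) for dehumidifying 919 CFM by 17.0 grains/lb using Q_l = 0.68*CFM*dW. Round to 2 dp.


Q = 0.68 * 919 * 17.0 = 10623.64 BTU/hr

10623.64 BTU/hr


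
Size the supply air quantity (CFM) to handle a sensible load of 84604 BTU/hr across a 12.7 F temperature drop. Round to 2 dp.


CFM = 84604 / (1.08 * 12.7) = 6168.27

6168.27 CFM


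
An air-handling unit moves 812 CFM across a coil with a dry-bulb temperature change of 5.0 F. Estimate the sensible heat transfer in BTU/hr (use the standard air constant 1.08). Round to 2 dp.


Q = 1.08 * 812 * 5.0 = 4384.80 BTU/hr

4384.80 BTU/hr


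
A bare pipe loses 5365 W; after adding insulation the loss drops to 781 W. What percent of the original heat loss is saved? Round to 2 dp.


Savings = ((5365-781)/5365)*100 = 85.44 %

85.44 %


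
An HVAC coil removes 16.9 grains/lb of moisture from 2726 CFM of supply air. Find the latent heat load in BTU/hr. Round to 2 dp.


Q = 0.68 * 2726 * 16.9 = 31327.19 BTU/hr

31327.19 BTU/hr


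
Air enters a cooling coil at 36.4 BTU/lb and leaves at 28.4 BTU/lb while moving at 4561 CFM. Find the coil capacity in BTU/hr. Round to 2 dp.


Q = 4.5 * 4561 * (36.4 - 28.4) = 164196.00 BTU/hr

164196.00 BTU/hr


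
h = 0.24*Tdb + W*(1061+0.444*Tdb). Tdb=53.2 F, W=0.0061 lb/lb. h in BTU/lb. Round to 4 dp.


h = 0.24*53.2 + 0.0061*(1061+0.444*53.2) = 19.3842 BTU/lb

19.3842 BTU/lb


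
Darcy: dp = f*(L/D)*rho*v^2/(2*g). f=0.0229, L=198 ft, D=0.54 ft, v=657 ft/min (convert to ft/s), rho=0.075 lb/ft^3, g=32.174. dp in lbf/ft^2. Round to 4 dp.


v_fps = 657/60 = 10.95 ft/s
dp = 0.0229*(198/0.54)*0.075*10.95^2/(2*32.174) = 1.1734 lbf/ft^2

1.1734 lbf/ft^2


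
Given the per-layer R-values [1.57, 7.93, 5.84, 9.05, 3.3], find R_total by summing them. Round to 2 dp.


R_total = 1.57 + 7.93 + 5.84 + 9.05 + 3.3 = 27.69

27.69


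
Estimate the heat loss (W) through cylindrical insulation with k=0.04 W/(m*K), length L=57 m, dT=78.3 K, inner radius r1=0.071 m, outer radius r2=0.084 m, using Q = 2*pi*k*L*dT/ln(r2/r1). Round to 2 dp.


Q = 2*pi*0.04*57*78.3/ln(0.084/0.071) = 6671.34 W

6671.34 W


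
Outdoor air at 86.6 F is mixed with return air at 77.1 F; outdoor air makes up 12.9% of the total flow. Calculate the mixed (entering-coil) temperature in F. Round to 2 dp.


T_mix = 77.1 + (12.9/100)*(86.6-77.1) = 78.33 F

78.33 F


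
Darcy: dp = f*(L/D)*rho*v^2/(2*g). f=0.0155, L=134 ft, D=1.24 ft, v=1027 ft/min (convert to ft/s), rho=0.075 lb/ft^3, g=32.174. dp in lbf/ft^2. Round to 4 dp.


v_fps = 1027/60 = 17.1167 ft/s
dp = 0.0155*(134/1.24)*0.075*17.1167^2/(2*32.174) = 0.5720 lbf/ft^2

0.5720 lbf/ft^2


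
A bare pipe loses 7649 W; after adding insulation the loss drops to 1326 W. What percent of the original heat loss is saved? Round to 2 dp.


Savings = ((7649-1326)/7649)*100 = 82.66 %

82.66 %


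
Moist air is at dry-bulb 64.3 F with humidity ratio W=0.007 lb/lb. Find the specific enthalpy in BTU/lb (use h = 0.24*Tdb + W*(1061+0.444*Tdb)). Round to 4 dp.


h = 0.24*64.3 + 0.007*(1061+0.444*64.3) = 23.0588 BTU/lb

23.0588 BTU/lb


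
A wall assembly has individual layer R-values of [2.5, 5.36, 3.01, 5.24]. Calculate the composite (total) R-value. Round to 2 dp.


R_total = 2.5 + 5.36 + 3.01 + 5.24 = 16.11

16.11


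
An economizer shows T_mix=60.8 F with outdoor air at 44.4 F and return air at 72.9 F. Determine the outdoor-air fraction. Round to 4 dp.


frac = (60.8 - 72.9) / (44.4 - 72.9) = 0.4246

0.4246


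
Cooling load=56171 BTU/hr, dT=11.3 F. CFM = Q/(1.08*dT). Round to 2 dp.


CFM = 56171 / (1.08 * 11.3) = 4602.67

4602.67 CFM


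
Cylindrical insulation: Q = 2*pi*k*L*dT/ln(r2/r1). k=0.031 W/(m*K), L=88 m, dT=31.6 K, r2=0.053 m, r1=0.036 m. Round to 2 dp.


Q = 2*pi*0.031*88*31.6/ln(0.053/0.036) = 1400.41 W

1400.41 W


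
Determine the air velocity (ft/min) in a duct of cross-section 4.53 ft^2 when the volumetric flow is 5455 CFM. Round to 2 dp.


V = 5455 / 4.53 = 1204.19 ft/min

1204.19 ft/min


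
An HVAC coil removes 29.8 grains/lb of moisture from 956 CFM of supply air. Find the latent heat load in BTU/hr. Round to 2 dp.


Q = 0.68 * 956 * 29.8 = 19372.38 BTU/hr

19372.38 BTU/hr


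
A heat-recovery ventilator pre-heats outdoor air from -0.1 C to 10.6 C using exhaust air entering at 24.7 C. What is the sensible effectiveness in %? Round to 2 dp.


eff = (10.6-(-0.1))/(24.7-(-0.1))*100 = 43.15 %

43.15 %


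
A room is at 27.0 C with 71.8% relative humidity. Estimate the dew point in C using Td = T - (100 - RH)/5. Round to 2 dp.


Td = 27.0 - (100-71.8)/5 = 21.36 C

21.36 C


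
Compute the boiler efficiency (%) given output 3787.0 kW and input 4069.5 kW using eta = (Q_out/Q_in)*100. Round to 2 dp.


eta = (3787.0/4069.5)*100 = 93.06 %

93.06 %


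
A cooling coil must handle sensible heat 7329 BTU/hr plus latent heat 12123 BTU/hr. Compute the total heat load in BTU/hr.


Qt = 7329 + 12123 = 19452 BTU/hr

19452 BTU/hr


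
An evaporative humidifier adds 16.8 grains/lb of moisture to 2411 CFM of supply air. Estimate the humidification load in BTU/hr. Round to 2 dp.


Q = 0.68 * 2411 * 16.8 = 27543.26 BTU/hr

27543.26 BTU/hr


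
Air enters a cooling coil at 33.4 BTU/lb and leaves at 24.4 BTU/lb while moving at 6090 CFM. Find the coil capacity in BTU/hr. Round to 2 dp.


Q = 4.5 * 6090 * (33.4 - 24.4) = 246645.00 BTU/hr

246645.00 BTU/hr


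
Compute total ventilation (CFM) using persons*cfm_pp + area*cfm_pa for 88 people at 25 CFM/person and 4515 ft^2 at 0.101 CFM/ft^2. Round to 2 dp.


Total = 88*25 + 4515*0.101 = 2656.02 CFM

2656.02 CFM


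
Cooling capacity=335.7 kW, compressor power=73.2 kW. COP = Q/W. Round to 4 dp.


COP = 335.7 / 73.2 = 4.5861

4.5861


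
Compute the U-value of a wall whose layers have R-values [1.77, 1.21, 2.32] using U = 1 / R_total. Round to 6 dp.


R_total = 1.77 + 1.21 + 2.32 = 5.30
U = 1/5.30 = 0.188679

0.188679


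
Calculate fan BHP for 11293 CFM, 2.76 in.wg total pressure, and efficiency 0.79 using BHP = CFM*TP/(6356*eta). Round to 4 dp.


BHP = 11293 * 2.76 / (6356 * 0.79) = 6.2074 hp

6.2074 hp


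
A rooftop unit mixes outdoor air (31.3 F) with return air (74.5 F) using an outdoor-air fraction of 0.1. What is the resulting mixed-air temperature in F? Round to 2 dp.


T_mix = 0.1*31.3 + 0.9*74.5 = 70.18 F

70.18 F


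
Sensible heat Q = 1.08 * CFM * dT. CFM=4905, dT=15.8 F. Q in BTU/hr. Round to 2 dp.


Q = 1.08 * 4905 * 15.8 = 83698.92 BTU/hr

83698.92 BTU/hr


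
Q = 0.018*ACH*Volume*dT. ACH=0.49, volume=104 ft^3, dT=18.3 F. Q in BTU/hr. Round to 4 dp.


Q = 0.018 * 0.49 * 104 * 18.3 = 16.7862 BTU/hr

16.7862 BTU/hr


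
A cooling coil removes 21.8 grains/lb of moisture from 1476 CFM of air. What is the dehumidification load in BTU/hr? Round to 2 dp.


Q = 0.68 * 1476 * 21.8 = 21880.22 BTU/hr

21880.22 BTU/hr


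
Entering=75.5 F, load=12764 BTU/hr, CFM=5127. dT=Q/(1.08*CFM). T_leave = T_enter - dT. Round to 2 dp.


dT = 12764/(1.08*5127) = 2.3052
T_leave = 75.5 - 2.3052 = 73.19 F

73.19 F


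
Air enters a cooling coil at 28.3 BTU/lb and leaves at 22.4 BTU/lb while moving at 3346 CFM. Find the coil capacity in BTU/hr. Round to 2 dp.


Q = 4.5 * 3346 * (28.3 - 22.4) = 88836.30 BTU/hr

88836.30 BTU/hr


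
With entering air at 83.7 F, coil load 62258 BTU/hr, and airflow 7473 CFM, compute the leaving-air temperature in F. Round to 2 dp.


dT = 62258/(1.08*7473) = 7.7139
T_leave = 83.7 - 7.7139 = 75.99 F

75.99 F


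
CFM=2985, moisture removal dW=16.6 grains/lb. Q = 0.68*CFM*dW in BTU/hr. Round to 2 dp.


Q = 0.68 * 2985 * 16.6 = 33694.68 BTU/hr

33694.68 BTU/hr


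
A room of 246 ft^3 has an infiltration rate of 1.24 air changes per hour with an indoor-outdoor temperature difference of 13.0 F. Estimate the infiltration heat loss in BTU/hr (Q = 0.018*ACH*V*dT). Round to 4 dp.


Q = 0.018 * 1.24 * 246 * 13.0 = 71.3794 BTU/hr

71.3794 BTU/hr


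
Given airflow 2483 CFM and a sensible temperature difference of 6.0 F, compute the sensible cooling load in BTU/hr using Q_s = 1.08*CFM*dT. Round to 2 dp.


Q = 1.08 * 2483 * 6.0 = 16089.84 BTU/hr

16089.84 BTU/hr


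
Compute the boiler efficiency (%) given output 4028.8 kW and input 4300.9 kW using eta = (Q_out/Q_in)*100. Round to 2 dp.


eta = (4028.8/4300.9)*100 = 93.67 %

93.67 %


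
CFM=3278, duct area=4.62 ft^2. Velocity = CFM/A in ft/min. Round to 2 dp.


V = 3278 / 4.62 = 709.52 ft/min

709.52 ft/min


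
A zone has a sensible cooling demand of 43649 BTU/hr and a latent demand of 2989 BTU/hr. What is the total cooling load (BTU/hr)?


Qt = 43649 + 2989 = 46638 BTU/hr

46638 BTU/hr


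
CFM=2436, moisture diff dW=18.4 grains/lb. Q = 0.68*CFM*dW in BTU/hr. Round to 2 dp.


Q = 0.68 * 2436 * 18.4 = 30479.23 BTU/hr

30479.23 BTU/hr


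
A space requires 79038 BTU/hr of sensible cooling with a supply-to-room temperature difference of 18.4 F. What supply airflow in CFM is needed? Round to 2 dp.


CFM = 79038 / (1.08 * 18.4) = 3977.36

3977.36 CFM


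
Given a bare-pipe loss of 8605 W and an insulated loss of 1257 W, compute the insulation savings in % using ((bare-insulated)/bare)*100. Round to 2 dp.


Savings = ((8605-1257)/8605)*100 = 85.39 %

85.39 %


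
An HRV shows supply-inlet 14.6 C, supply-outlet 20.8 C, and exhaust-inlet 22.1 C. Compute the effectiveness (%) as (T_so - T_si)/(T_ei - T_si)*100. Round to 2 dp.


eff = (20.8-14.6)/(22.1-14.6)*100 = 82.67 %

82.67 %


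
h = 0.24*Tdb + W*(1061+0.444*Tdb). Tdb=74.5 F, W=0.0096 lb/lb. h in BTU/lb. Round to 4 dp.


h = 0.24*74.5 + 0.0096*(1061+0.444*74.5) = 28.3831 BTU/lb

28.3831 BTU/lb


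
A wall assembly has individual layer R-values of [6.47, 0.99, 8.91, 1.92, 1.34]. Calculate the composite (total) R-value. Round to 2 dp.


R_total = 6.47 + 0.99 + 8.91 + 1.92 + 1.34 = 19.63

19.63


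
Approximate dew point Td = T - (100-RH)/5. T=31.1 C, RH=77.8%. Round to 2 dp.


Td = 31.1 - (100-77.8)/5 = 26.66 C

26.66 C


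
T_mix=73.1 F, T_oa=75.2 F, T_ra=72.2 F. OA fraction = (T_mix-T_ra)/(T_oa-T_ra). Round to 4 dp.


frac = (73.1 - 72.2) / (75.2 - 72.2) = 0.3000

0.3000


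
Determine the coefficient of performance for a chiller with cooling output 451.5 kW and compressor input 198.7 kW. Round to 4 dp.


COP = 451.5 / 198.7 = 2.2723

2.2723


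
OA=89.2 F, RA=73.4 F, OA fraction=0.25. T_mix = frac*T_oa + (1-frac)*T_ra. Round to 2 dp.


T_mix = 0.25*89.2 + 0.75*73.4 = 77.35 F

77.35 F


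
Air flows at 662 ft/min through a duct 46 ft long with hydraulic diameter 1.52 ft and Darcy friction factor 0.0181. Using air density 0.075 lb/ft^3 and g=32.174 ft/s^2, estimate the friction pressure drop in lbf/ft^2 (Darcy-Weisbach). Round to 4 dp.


v_fps = 662/60 = 11.0333 ft/s
dp = 0.0181*(46/1.52)*0.075*11.0333^2/(2*32.174) = 0.0777 lbf/ft^2

0.0777 lbf/ft^2


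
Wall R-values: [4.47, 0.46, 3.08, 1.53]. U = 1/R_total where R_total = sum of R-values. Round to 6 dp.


R_total = 4.47 + 0.46 + 3.08 + 1.53 = 9.54
U = 1/9.54 = 0.104822

0.104822


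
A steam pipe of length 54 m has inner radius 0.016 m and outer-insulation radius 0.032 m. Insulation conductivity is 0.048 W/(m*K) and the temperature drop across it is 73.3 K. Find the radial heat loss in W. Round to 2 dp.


Q = 2*pi*0.048*54*73.3/ln(0.032/0.016) = 1722.24 W

1722.24 W


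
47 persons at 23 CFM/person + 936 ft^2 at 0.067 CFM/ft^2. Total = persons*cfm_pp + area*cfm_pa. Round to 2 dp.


Total = 47*23 + 936*0.067 = 1143.71 CFM

1143.71 CFM


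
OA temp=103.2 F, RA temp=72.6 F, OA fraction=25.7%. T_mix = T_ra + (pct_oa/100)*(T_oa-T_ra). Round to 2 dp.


T_mix = 72.6 + (25.7/100)*(103.2-72.6) = 80.46 F

80.46 F


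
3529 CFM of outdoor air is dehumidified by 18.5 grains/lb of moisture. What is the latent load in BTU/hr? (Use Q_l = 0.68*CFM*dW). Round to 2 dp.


Q = 0.68 * 3529 * 18.5 = 44394.82 BTU/hr

44394.82 BTU/hr


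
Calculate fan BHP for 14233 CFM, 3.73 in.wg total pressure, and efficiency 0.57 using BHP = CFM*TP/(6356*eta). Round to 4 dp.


BHP = 14233 * 3.73 / (6356 * 0.57) = 14.6537 hp

14.6537 hp


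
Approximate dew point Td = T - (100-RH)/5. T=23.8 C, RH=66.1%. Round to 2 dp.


Td = 23.8 - (100-66.1)/5 = 17.02 C

17.02 C


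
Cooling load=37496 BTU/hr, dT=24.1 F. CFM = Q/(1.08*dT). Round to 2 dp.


CFM = 37496 / (1.08 * 24.1) = 1440.60

1440.60 CFM


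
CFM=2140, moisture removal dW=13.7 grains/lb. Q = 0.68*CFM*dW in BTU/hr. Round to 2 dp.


Q = 0.68 * 2140 * 13.7 = 19936.24 BTU/hr

19936.24 BTU/hr


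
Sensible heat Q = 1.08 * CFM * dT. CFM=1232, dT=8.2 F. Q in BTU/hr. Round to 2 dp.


Q = 1.08 * 1232 * 8.2 = 10910.59 BTU/hr

10910.59 BTU/hr


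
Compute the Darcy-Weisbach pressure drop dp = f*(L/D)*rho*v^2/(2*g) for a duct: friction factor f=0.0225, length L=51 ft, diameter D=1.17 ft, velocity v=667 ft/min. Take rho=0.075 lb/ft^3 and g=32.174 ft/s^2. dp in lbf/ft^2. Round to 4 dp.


v_fps = 667/60 = 11.1167 ft/s
dp = 0.0225*(51/1.17)*0.075*11.1167^2/(2*32.174) = 0.1413 lbf/ft^2

0.1413 lbf/ft^2


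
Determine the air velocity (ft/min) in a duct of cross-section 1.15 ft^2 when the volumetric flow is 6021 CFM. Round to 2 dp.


V = 6021 / 1.15 = 5235.65 ft/min

5235.65 ft/min


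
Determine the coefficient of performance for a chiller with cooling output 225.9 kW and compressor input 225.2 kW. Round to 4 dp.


COP = 225.9 / 225.2 = 1.0031

1.0031


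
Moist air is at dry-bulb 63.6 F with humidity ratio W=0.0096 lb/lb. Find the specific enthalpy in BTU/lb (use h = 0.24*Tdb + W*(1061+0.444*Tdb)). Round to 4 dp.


h = 0.24*63.6 + 0.0096*(1061+0.444*63.6) = 25.7207 BTU/lb

25.7207 BTU/lb


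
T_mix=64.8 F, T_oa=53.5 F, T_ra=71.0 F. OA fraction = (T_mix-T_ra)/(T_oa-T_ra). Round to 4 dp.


frac = (64.8 - 71.0) / (53.5 - 71.0) = 0.3543

0.3543


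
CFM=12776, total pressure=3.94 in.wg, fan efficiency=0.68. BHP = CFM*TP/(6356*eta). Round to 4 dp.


BHP = 12776 * 3.94 / (6356 * 0.68) = 11.6466 hp

11.6466 hp


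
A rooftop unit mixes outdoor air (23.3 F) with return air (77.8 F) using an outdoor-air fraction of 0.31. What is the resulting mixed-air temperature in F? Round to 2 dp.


T_mix = 0.31*23.3 + 0.69*77.8 = 60.91 F

60.91 F


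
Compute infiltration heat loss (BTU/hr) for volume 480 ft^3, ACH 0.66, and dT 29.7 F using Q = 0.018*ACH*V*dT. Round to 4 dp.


Q = 0.018 * 0.66 * 480 * 29.7 = 169.3613 BTU/hr

169.3613 BTU/hr


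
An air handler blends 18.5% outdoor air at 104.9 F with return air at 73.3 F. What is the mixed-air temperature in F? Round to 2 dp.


T_mix = 73.3 + (18.5/100)*(104.9-73.3) = 79.15 F

79.15 F


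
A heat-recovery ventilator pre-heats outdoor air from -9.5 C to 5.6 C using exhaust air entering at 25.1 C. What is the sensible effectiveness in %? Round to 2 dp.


eff = (5.6-(-9.5))/(25.1-(-9.5))*100 = 43.64 %

43.64 %


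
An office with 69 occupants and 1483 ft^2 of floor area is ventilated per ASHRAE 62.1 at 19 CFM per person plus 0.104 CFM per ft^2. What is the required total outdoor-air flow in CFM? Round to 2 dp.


Total = 69*19 + 1483*0.104 = 1465.23 CFM

1465.23 CFM


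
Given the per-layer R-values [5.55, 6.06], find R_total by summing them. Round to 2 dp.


R_total = 5.55 + 6.06 = 11.61

11.61


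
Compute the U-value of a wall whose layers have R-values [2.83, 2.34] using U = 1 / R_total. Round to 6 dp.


R_total = 2.83 + 2.34 = 5.17
U = 1/5.17 = 0.193424

0.193424


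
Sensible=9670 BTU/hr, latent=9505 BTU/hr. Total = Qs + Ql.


Qt = 9670 + 9505 = 19175 BTU/hr

19175 BTU/hr


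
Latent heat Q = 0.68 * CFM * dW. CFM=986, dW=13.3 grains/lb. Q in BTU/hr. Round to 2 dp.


Q = 0.68 * 986 * 13.3 = 8917.38 BTU/hr

8917.38 BTU/hr


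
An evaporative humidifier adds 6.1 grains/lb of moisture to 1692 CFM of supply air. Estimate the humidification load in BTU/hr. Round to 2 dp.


Q = 0.68 * 1692 * 6.1 = 7018.42 BTU/hr

7018.42 BTU/hr


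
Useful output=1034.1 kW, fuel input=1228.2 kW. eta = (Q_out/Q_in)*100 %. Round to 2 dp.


eta = (1034.1/1228.2)*100 = 84.20 %

84.20 %


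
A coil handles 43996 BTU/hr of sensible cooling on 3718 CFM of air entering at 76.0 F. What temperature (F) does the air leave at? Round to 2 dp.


dT = 43996/(1.08*3718) = 10.9567
T_leave = 76.0 - 10.9567 = 65.04 F

65.04 F


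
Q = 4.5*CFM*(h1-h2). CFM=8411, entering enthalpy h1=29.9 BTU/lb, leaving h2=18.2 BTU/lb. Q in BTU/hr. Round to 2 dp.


Q = 4.5 * 8411 * (29.9 - 18.2) = 442839.15 BTU/hr

442839.15 BTU/hr


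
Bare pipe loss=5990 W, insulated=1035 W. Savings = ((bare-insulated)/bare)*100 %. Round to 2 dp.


Savings = ((5990-1035)/5990)*100 = 82.72 %

82.72 %


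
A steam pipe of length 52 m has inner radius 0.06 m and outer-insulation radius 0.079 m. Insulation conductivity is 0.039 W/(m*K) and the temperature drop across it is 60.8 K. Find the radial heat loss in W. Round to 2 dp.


Q = 2*pi*0.039*52*60.8/ln(0.079/0.06) = 2816.15 W

2816.15 W


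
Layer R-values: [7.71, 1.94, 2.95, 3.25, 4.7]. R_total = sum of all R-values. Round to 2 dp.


R_total = 7.71 + 1.94 + 2.95 + 3.25 + 4.7 = 20.55

20.55


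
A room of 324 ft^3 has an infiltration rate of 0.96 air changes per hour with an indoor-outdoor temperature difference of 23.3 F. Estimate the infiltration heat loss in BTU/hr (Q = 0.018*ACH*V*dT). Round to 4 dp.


Q = 0.018 * 0.96 * 324 * 23.3 = 130.4502 BTU/hr

130.4502 BTU/hr


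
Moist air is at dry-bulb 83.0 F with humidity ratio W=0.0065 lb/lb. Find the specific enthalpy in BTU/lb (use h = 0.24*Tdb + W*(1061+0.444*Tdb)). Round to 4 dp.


h = 0.24*83.0 + 0.0065*(1061+0.444*83.0) = 27.0560 BTU/lb

27.0560 BTU/lb


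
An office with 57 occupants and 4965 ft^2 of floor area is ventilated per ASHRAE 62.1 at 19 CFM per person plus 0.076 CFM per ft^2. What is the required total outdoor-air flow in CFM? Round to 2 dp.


Total = 57*19 + 4965*0.076 = 1460.34 CFM

1460.34 CFM


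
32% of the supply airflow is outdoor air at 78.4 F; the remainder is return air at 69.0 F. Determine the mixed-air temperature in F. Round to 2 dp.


T_mix = 0.32*78.4 + 0.68*69.0 = 72.01 F

72.01 F


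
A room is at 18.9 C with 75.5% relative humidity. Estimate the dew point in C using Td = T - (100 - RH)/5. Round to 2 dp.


Td = 18.9 - (100-75.5)/5 = 14.00 C

14.00 C


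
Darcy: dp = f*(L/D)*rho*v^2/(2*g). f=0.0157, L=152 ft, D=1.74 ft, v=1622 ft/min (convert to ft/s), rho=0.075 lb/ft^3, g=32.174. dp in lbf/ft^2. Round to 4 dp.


v_fps = 1622/60 = 27.0333 ft/s
dp = 0.0157*(152/1.74)*0.075*27.0333^2/(2*32.174) = 1.1682 lbf/ft^2

1.1682 lbf/ft^2


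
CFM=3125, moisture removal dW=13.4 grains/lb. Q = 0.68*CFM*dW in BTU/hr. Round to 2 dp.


Q = 0.68 * 3125 * 13.4 = 28475.00 BTU/hr

28475.00 BTU/hr


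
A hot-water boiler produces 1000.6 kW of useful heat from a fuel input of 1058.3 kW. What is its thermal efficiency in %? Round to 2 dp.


eta = (1000.6/1058.3)*100 = 94.55 %

94.55 %


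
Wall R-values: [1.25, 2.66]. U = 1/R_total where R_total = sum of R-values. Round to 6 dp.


R_total = 1.25 + 2.66 = 3.91
U = 1/3.91 = 0.255754

0.255754


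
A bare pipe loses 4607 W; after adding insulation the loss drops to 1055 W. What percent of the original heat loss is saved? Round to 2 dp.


Savings = ((4607-1055)/4607)*100 = 77.10 %

77.10 %


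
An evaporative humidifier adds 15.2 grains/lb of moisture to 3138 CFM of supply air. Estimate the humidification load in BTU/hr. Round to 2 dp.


Q = 0.68 * 3138 * 15.2 = 32434.37 BTU/hr

32434.37 BTU/hr


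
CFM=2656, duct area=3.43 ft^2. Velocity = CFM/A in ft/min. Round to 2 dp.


V = 2656 / 3.43 = 774.34 ft/min

774.34 ft/min


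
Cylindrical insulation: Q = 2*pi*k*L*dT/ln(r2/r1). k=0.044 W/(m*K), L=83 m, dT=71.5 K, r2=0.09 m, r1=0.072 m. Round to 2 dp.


Q = 2*pi*0.044*83*71.5/ln(0.09/0.072) = 7352.45 W

7352.45 W


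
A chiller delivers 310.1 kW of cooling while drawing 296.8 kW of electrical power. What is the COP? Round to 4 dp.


COP = 310.1 / 296.8 = 1.0448

1.0448


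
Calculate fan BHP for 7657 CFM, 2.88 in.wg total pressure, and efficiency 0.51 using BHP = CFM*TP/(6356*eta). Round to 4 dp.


BHP = 7657 * 2.88 / (6356 * 0.51) = 6.8029 hp

6.8029 hp


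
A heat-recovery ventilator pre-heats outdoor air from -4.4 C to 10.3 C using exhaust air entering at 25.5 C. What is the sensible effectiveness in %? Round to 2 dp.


eff = (10.3-(-4.4))/(25.5-(-4.4))*100 = 49.16 %

49.16 %


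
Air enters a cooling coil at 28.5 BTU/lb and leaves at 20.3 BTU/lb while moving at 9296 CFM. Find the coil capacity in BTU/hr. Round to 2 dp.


Q = 4.5 * 9296 * (28.5 - 20.3) = 343022.40 BTU/hr

343022.40 BTU/hr


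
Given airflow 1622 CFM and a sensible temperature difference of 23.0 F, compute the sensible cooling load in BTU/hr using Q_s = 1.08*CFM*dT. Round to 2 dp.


Q = 1.08 * 1622 * 23.0 = 40290.48 BTU/hr

40290.48 BTU/hr


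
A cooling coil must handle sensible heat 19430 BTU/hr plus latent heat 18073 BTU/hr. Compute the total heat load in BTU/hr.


Qt = 19430 + 18073 = 37503 BTU/hr

37503 BTU/hr


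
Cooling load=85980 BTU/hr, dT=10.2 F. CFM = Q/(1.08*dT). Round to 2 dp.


CFM = 85980 / (1.08 * 10.2) = 7805.01

7805.01 CFM


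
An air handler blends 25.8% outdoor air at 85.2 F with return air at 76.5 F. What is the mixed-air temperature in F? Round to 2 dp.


T_mix = 76.5 + (25.8/100)*(85.2-76.5) = 78.74 F

78.74 F


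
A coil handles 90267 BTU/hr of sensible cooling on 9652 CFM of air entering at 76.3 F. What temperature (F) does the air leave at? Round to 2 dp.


dT = 90267/(1.08*9652) = 8.6594
T_leave = 76.3 - 8.6594 = 67.64 F

67.64 F


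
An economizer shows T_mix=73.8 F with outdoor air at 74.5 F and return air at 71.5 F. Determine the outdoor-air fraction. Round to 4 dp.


frac = (73.8 - 71.5) / (74.5 - 71.5) = 0.7667

0.7667


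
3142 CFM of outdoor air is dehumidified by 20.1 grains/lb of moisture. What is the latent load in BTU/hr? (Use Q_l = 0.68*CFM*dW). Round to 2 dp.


Q = 0.68 * 3142 * 20.1 = 42944.86 BTU/hr

42944.86 BTU/hr


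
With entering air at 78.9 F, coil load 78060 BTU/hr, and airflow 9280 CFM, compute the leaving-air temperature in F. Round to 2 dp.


dT = 78060/(1.08*9280) = 7.7886
T_leave = 78.9 - 7.7886 = 71.11 F

71.11 F


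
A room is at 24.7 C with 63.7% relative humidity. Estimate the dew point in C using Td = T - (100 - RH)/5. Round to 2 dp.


Td = 24.7 - (100-63.7)/5 = 17.44 C

17.44 C


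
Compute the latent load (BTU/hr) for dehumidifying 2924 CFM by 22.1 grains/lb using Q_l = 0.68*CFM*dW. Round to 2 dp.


Q = 0.68 * 2924 * 22.1 = 43941.87 BTU/hr

43941.87 BTU/hr


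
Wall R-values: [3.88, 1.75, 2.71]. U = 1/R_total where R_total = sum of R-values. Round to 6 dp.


R_total = 3.88 + 1.75 + 2.71 = 8.34
U = 1/8.34 = 0.119904

0.119904


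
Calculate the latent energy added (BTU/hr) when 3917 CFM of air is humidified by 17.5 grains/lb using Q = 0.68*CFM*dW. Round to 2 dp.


Q = 0.68 * 3917 * 17.5 = 46612.30 BTU/hr

46612.30 BTU/hr


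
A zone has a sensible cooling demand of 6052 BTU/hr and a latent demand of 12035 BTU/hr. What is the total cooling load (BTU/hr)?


Qt = 6052 + 12035 = 18087 BTU/hr

18087 BTU/hr


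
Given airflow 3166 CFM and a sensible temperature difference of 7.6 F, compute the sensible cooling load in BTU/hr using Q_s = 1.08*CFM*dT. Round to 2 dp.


Q = 1.08 * 3166 * 7.6 = 25986.53 BTU/hr

25986.53 BTU/hr


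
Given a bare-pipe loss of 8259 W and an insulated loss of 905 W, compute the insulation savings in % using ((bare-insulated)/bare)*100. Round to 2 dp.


Savings = ((8259-905)/8259)*100 = 89.04 %

89.04 %


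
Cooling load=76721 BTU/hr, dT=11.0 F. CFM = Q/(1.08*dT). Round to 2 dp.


CFM = 76721 / (1.08 * 11.0) = 6458.00

6458.00 CFM


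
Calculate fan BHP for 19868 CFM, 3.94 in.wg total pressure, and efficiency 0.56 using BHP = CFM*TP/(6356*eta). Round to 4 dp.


BHP = 19868 * 3.94 / (6356 * 0.56) = 21.9927 hp

21.9927 hp


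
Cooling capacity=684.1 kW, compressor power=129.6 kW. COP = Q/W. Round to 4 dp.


COP = 684.1 / 129.6 = 5.2785

5.2785


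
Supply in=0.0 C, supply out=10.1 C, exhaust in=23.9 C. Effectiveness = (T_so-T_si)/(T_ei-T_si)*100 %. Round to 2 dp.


eff = (10.1-0.0)/(23.9-0.0)*100 = 42.26 %

42.26 %


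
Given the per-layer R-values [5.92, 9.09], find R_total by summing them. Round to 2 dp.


R_total = 5.92 + 9.09 = 15.01

15.01


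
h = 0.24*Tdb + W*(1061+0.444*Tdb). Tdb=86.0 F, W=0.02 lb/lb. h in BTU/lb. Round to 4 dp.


h = 0.24*86.0 + 0.02*(1061+0.444*86.0) = 42.6237 BTU/lb

42.6237 BTU/lb


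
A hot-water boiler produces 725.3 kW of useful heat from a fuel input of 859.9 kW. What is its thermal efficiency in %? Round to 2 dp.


eta = (725.3/859.9)*100 = 84.35 %

84.35 %


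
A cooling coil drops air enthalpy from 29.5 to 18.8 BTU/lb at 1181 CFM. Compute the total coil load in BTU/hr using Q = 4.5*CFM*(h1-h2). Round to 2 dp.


Q = 4.5 * 1181 * (29.5 - 18.8) = 56865.15 BTU/hr

56865.15 BTU/hr


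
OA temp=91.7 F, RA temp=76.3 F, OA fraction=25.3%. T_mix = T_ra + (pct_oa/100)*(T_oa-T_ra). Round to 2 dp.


T_mix = 76.3 + (25.3/100)*(91.7-76.3) = 80.20 F

80.20 F


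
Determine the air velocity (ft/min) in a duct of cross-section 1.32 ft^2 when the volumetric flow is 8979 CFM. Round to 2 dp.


V = 8979 / 1.32 = 6802.27 ft/min

6802.27 ft/min


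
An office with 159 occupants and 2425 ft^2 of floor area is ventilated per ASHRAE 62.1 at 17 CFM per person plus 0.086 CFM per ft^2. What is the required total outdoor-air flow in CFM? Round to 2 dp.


Total = 159*17 + 2425*0.086 = 2911.55 CFM

2911.55 CFM


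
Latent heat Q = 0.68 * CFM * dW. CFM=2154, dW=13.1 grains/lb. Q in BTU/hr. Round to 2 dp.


Q = 0.68 * 2154 * 13.1 = 19187.83 BTU/hr

19187.83 BTU/hr


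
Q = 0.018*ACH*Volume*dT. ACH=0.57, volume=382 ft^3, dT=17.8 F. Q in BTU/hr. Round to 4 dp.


Q = 0.018 * 0.57 * 382 * 17.8 = 69.7639 BTU/hr

69.7639 BTU/hr


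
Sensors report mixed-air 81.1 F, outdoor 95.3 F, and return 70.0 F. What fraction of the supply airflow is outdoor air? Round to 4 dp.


frac = (81.1 - 70.0) / (95.3 - 70.0) = 0.4387

0.4387


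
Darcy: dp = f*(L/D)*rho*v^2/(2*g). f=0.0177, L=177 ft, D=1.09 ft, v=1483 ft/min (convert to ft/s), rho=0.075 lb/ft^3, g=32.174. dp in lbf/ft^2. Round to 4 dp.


v_fps = 1483/60 = 24.7167 ft/s
dp = 0.0177*(177/1.09)*0.075*24.7167^2/(2*32.174) = 2.0466 lbf/ft^2

2.0466 lbf/ft^2


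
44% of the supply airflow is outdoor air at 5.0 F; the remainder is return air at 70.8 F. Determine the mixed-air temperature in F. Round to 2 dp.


T_mix = 0.44*5.0 + 0.56*70.8 = 41.85 F

41.85 F


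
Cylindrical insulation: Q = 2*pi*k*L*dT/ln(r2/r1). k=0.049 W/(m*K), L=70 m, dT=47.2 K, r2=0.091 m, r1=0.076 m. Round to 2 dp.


Q = 2*pi*0.049*70*47.2/ln(0.091/0.076) = 5647.28 W

5647.28 W


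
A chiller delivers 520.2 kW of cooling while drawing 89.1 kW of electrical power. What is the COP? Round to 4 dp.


COP = 520.2 / 89.1 = 5.8384

5.8384


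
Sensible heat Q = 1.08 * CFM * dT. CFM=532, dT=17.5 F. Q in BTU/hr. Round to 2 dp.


Q = 1.08 * 532 * 17.5 = 10054.80 BTU/hr

10054.80 BTU/hr


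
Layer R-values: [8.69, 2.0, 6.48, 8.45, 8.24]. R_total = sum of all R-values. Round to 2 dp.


R_total = 8.69 + 2.0 + 6.48 + 8.45 + 8.24 = 33.86

33.86


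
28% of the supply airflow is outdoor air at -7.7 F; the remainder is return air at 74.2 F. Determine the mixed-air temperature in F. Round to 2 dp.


T_mix = 0.28*(-7.7) + 0.72*74.2 = 51.27 F

51.27 F


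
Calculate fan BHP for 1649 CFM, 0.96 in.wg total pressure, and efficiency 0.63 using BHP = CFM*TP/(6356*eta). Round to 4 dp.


BHP = 1649 * 0.96 / (6356 * 0.63) = 0.3953 hp

0.3953 hp


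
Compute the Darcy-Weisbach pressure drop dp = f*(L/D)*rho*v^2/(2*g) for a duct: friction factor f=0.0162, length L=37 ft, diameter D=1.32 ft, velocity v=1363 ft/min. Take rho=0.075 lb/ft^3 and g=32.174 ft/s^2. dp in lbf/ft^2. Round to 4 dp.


v_fps = 1363/60 = 22.7167 ft/s
dp = 0.0162*(37/1.32)*0.075*22.7167^2/(2*32.174) = 0.2731 lbf/ft^2

0.2731 lbf/ft^2


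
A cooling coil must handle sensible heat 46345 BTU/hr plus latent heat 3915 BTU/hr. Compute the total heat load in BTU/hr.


Qt = 46345 + 3915 = 50260 BTU/hr

50260 BTU/hr


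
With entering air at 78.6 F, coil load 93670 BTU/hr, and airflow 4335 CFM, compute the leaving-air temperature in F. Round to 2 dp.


dT = 93670/(1.08*4335) = 20.0073
T_leave = 78.6 - 20.0073 = 58.59 F

58.59 F


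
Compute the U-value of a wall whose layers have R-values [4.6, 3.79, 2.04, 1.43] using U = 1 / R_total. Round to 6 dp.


R_total = 4.6 + 3.79 + 2.04 + 1.43 = 11.86
U = 1/11.86 = 0.084317

0.084317


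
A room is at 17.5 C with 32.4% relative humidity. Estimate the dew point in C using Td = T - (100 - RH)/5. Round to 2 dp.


Td = 17.5 - (100-32.4)/5 = 3.98 C

3.98 C


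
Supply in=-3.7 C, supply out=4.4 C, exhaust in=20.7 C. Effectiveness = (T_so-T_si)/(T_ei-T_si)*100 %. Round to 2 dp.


eff = (4.4-(-3.7))/(20.7-(-3.7))*100 = 33.20 %

33.20 %


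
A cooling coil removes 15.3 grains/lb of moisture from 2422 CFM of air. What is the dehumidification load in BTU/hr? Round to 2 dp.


Q = 0.68 * 2422 * 15.3 = 25198.49 BTU/hr

25198.49 BTU/hr


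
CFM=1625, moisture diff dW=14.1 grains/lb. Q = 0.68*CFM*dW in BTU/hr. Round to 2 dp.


Q = 0.68 * 1625 * 14.1 = 15580.50 BTU/hr

15580.50 BTU/hr


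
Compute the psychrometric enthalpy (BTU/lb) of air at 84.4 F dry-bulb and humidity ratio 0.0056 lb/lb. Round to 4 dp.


h = 0.24*84.4 + 0.0056*(1061+0.444*84.4) = 26.4075 BTU/lb

26.4075 BTU/lb


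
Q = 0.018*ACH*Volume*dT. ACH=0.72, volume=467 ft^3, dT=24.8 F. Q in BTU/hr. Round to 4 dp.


Q = 0.018 * 0.72 * 467 * 24.8 = 150.0975 BTU/hr

150.0975 BTU/hr


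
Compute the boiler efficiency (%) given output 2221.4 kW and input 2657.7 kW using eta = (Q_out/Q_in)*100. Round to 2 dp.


eta = (2221.4/2657.7)*100 = 83.58 %

83.58 %


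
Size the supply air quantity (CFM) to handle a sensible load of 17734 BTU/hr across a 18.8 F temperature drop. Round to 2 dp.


CFM = 17734 / (1.08 * 18.8) = 873.42

873.42 CFM


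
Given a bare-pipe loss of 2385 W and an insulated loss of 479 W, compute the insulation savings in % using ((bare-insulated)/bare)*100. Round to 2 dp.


Savings = ((2385-479)/2385)*100 = 79.92 %

79.92 %


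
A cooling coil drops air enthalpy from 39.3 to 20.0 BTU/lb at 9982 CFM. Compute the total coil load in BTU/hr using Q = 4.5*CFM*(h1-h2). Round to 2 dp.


Q = 4.5 * 9982 * (39.3 - 20.0) = 866936.70 BTU/hr

866936.70 BTU/hr


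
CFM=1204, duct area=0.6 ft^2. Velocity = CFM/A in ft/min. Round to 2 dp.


V = 1204 / 0.6 = 2006.67 ft/min

2006.67 ft/min


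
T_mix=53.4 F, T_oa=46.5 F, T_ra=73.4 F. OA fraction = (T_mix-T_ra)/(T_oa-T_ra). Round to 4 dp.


frac = (53.4 - 73.4) / (46.5 - 73.4) = 0.7435

0.7435


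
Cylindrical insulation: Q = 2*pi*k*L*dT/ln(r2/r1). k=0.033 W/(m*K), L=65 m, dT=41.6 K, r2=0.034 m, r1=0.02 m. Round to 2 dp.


Q = 2*pi*0.033*65*41.6/ln(0.034/0.02) = 1056.60 W

1056.60 W
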